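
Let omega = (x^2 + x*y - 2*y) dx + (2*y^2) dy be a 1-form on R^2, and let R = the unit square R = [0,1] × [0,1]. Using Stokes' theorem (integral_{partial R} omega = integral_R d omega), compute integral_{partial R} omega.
integral_(partial R) omega = 3/2

Stokes: integral_partial_R omega = integral_R d omega with d omega = (∂Q/∂x - ∂P/∂y) dx ∧ dy.
  ∂Q/∂x = 0
  ∂P/∂y = x - 2
  integrand = ∂Q/∂x - ∂P/∂y = 2 - x.
Integrating over R: integral_0^1 integral_0^1 (2 - x) dx dy = 3/2.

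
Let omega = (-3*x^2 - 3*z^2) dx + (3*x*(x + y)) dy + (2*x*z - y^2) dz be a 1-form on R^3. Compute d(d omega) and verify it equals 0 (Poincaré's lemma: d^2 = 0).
d(d omega) = 0

Step 1: d omega = sum_{i<j} (∂f_j/∂x_i - ∂f_i/∂x_j) dx_i ∧ dx_j:
  coeff of dx ∧ dy: 6*x + 3*y
  coeff of dx ∧ dz: 8*z
  coeff of dy ∧ dz: -2*y
Step 2: Apply d again to each 2-form coefficient. The only possible 3-form in R^3 is dx ∧ dy ∧ dz, with coefficient
  ∂(coeff of dy∧dz)/∂x - ∂(coeff of dx∧dz)/∂y + ∂(coeff of dx∧dy)/∂z
  = ∂/∂x (-2*y) - ∂/∂y (8*z) + ∂/∂z (6*x + 3*y).
Each of these terms simplifies to sums of mixed partials that cancel in pairs. The result is 0 (by equality of mixed partials for smooth functions — Schwarz / Clairaut).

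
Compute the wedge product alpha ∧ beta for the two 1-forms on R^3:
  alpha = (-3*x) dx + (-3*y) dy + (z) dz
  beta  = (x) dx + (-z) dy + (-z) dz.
alpha ∧ beta = (3*x*(y + z)) dx ∧ dy + (2*x*z) dx ∧ dz + (z*(3*y + z)) dy ∧ dz

Distribute the wedge, using dx_i ∧ dx_j = -dx_j ∧ dx_i and dx_i ∧ dx_i = 0. For each pair (i, j) with i < j, the coefficient of dx_i ∧ dx_j in alpha ∧ beta is (alpha_i * beta_j - alpha_j * beta_i). Collecting: alpha ∧ beta = (3*x*(y + z)) dx ∧ dy + (2*x*z) dx ∧ dz + (z*(3*y + z)) dy ∧ dz.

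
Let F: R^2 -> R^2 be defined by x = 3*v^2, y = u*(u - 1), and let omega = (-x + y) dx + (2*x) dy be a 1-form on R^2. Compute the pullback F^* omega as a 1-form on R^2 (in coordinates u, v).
F^* omega = (v^2*(12*u - 6)) du + (6*v*(u^2 - u - 3*v^2)) dv

Using F^*(f dg) = (f ∘ F) d(g ∘ F), substitute each coordinate x_i by F_i(u, v) in f_i, and replace dx_i by d F_i = (∂F_i/∂u) du + (∂F_i/∂v) dv.
  For the x component: f_1(F) = u^2 - u - 3*v^2; d F_1 = (0) du + (6*v) dv
  For the y component: f_2(F) = 6*v^2; d F_2 = (2*u - 1) du + (0) dv
Combining and collecting du, dv coefficients:
  coeff of du: v^2*(12*u - 6)
  coeff of dv: 6*v*(u^2 - u - 3*v^2)
F^* omega = (v^2*(12*u - 6)) du + (6*v*(u^2 - u - 3*v^2)) dv.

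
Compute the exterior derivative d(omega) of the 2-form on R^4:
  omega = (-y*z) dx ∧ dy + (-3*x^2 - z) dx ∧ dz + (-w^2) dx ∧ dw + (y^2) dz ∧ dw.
d(omega) = (-y) dx ∧ dy ∧ dz + (2*y) dy ∧ dz ∧ dw

For a 2-form omega = sum_{i<j} g_{ij} dx_i ∧ dx_j, the exterior derivative is
  d(omega) = sum_{i<j} d(g_{ij}) ∧ dx_i ∧ dx_j = sum_{i<j, k} (∂g_{ij}/∂x_k) dx_k ∧ dx_i ∧ dx_j.
Expand each term, using dx_k ∧ dx_i ∧ dx_j = sgn(permutation) dx_{(a)} ∧ dx_{(b)} ∧ dx_{(c)} with (a < b < c) sorted:
  d(-y*z) includes (∂/∂z)(-y*z) dz = (-y) dz, which multiplied by dx ∧ dy gives (-y) dx ∧ dy ∧ dz
  d(y^2) includes (∂/∂y)(y^2) dy = (2*y) dy, which multiplied by dz ∧ dw gives (2*y) dy ∧ dz ∧ dw
Collecting like 3-forms: d(omega) = (-y) dx ∧ dy ∧ dz + (2*y) dy ∧ dz ∧ dw.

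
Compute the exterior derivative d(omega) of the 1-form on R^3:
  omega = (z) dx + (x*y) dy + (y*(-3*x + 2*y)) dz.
d(omega) = (y) dx ∧ dy + (-3*y - 1) dx ∧ dz + (-3*x + 4*y) dy ∧ dz

For a 1-form omega = sum_i f_i dx_i, the exterior derivative is
  d(omega) = sum_{i < j} (∂f_j/∂x_i - ∂f_i/∂x_j) dx_i ∧ dx_j.
  coefficient of dx ∧ dy: ∂f_2/∂x - ∂f_1/∂y = ∂(x*y)/∂x - ∂(z)/∂y = y
  coefficient of dx ∧ dz: ∂f_3/∂x - ∂f_1/∂z = ∂(y*(-3*x + 2*y))/∂x - ∂(z)/∂z = -3*y - 1
  coefficient of dy ∧ dz: ∂f_3/∂y - ∂f_2/∂z = ∂(y*(-3*x + 2*y))/∂y - ∂(x*y)/∂z = -3*x + 4*y
Assembling: d(omega) = (y) dx ∧ dy + (-3*y - 1) dx ∧ dz + (-3*x + 4*y) dy ∧ dz.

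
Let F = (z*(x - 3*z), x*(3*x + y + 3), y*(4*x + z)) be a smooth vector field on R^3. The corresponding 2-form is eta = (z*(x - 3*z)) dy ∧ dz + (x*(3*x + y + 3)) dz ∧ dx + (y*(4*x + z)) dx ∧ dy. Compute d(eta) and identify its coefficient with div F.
d(eta) = (x + y + z) dx ∧ dy ∧ dz; div F = x + y + z

For a 2-form in R^3 of the form above, applying d gives a 3-form with coefficient ∂P/∂x + ∂Q/∂y + ∂R/∂z:
  ∂P/∂x = z
  ∂Q/∂y = x
  ∂R/∂z = y
Sum = x + y + z, which is exactly div F.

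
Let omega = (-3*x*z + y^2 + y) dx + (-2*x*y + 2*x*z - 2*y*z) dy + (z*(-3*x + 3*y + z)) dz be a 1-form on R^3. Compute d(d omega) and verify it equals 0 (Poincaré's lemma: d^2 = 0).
d(d omega) = 0

Step 1: d omega = sum_{i<j} (∂f_j/∂x_i - ∂f_i/∂x_j) dx_i ∧ dx_j:
  coeff of dx ∧ dy: -4*y + 2*z - 1
  coeff of dx ∧ dz: 3*x - 3*z
  coeff of dy ∧ dz: -2*x + 2*y + 3*z
Step 2: Apply d again to each 2-form coefficient. The only possible 3-form in R^3 is dx ∧ dy ∧ dz, with coefficient
  ∂(coeff of dy∧dz)/∂x - ∂(coeff of dx∧dz)/∂y + ∂(coeff of dx∧dy)/∂z
  = ∂/∂x (-2*x + 2*y + 3*z) - ∂/∂y (3*x - 3*z) + ∂/∂z (-4*y + 2*z - 1).
Each of these terms simplifies to sums of mixed partials that cancel in pairs. The result is 0 (by equality of mixed partials for smooth functions — Schwarz / Clairaut).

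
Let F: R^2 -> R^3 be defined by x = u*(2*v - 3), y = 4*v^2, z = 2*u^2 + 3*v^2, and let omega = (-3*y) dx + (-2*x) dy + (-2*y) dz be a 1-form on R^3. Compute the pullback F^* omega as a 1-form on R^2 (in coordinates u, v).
F^* omega = (v^2*(-32*u - 24*v + 36)) du + (8*v*(-7*u*v + 6*u - 6*v^2)) dv

Using F^*(f dg) = (f ∘ F) d(g ∘ F), substitute each coordinate x_i by F_i(u, v) in f_i, and replace dx_i by d F_i = (∂F_i/∂u) du + (∂F_i/∂v) dv.
  For the x component: f_1(F) = -12*v^2; d F_1 = (2*v - 3) du + (2*u) dv
  For the y component: f_2(F) = 2*u*(3 - 2*v); d F_2 = (0) du + (8*v) dv
  For the z component: f_3(F) = -8*v^2; d F_3 = (4*u) du + (6*v) dv
Combining and collecting du, dv coefficients:
  coeff of du: v^2*(-32*u - 24*v + 36)
  coeff of dv: 8*v*(-7*u*v + 6*u - 6*v^2)
F^* omega = (v^2*(-32*u - 24*v + 36)) du + (8*v*(-7*u*v + 6*u - 6*v^2)) dv.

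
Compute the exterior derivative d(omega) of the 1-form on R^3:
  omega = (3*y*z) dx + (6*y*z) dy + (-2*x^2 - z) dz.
d(omega) = (-3*z) dx ∧ dy + (-4*x - 3*y) dx ∧ dz + (-6*y) dy ∧ dz

For a 1-form omega = sum_i f_i dx_i, the exterior derivative is
  d(omega) = sum_{i < j} (∂f_j/∂x_i - ∂f_i/∂x_j) dx_i ∧ dx_j.
  coefficient of dx ∧ dy: ∂f_2/∂x - ∂f_1/∂y = ∂(6*y*z)/∂x - ∂(3*y*z)/∂y = -3*z
  coefficient of dx ∧ dz: ∂f_3/∂x - ∂f_1/∂z = ∂(-2*x^2 - z)/∂x - ∂(3*y*z)/∂z = -4*x - 3*y
  coefficient of dy ∧ dz: ∂f_3/∂y - ∂f_2/∂z = ∂(-2*x^2 - z)/∂y - ∂(6*y*z)/∂z = -6*y
Assembling: d(omega) = (-3*z) dx ∧ dy + (-4*x - 3*y) dx ∧ dz + (-6*y) dy ∧ dz.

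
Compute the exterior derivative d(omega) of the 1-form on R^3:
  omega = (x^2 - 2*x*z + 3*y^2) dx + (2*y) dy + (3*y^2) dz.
d(omega) = (-6*y) dx ∧ dy + (2*x) dx ∧ dz + (6*y) dy ∧ dz

For a 1-form omega = sum_i f_i dx_i, the exterior derivative is
  d(omega) = sum_{i < j} (∂f_j/∂x_i - ∂f_i/∂x_j) dx_i ∧ dx_j.
  coefficient of dx ∧ dy: ∂f_2/∂x - ∂f_1/∂y = ∂(2*y)/∂x - ∂(x^2 - 2*x*z + 3*y^2)/∂y = -6*y
  coefficient of dx ∧ dz: ∂f_3/∂x - ∂f_1/∂z = ∂(3*y^2)/∂x - ∂(x^2 - 2*x*z + 3*y^2)/∂z = 2*x
  coefficient of dy ∧ dz: ∂f_3/∂y - ∂f_2/∂z = ∂(3*y^2)/∂y - ∂(2*y)/∂z = 6*y
Assembling: d(omega) = (-6*y) dx ∧ dy + (2*x) dx ∧ dz + (6*y) dy ∧ dz.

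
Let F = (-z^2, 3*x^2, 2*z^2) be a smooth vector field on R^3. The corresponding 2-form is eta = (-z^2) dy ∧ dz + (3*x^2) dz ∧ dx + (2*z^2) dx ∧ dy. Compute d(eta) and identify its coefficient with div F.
d(eta) = (4*z) dx ∧ dy ∧ dz; div F = 4*z

For a 2-form in R^3 of the form above, applying d gives a 3-form with coefficient ∂P/∂x + ∂Q/∂y + ∂R/∂z:
  ∂P/∂x = 0
  ∂Q/∂y = 0
  ∂R/∂z = 4*z
Sum = 4*z, which is exactly div F.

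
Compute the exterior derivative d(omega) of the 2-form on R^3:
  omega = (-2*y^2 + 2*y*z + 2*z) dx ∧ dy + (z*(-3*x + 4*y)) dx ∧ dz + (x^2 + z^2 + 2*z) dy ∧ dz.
d(omega) = (2*x + 2*y - 4*z + 2) dx ∧ dy ∧ dz

For a 2-form omega = sum_{i<j} g_{ij} dx_i ∧ dx_j, the exterior derivative is
  d(omega) = sum_{i<j} d(g_{ij}) ∧ dx_i ∧ dx_j = sum_{i<j, k} (∂g_{ij}/∂x_k) dx_k ∧ dx_i ∧ dx_j.
Expand each term, using dx_k ∧ dx_i ∧ dx_j = sgn(permutation) dx_{(a)} ∧ dx_{(b)} ∧ dx_{(c)} with (a < b < c) sorted:
  d(-2*y^2 + 2*y*z + 2*z) includes (∂/∂z)(-2*y^2 + 2*y*z + 2*z) dz = (2*y + 2) dz, which multiplied by dx ∧ dy gives (2*y + 2) dx ∧ dy ∧ dz
  d(z*(-3*x + 4*y)) includes (∂/∂y)(z*(-3*x + 4*y)) dy = (4*z) dy, which multiplied by dx ∧ dz gives (-4*z) dx ∧ dy ∧ dz
  d(x^2 + z^2 + 2*z) includes (∂/∂x)(x^2 + z^2 + 2*z) dx = (2*x) dx, which multiplied by dy ∧ dz gives (2*x) dx ∧ dy ∧ dz
Collecting like 3-forms: d(omega) = (2*x + 2*y - 4*z + 2) dx ∧ dy ∧ dz.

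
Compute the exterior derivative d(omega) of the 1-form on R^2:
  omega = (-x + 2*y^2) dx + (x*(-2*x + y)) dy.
d(omega) = (-4*x - 3*y) dx ∧ dy

For a 1-form omega = sum_i f_i dx_i, the exterior derivative is
  d(omega) = sum_{i < j} (∂f_j/∂x_i - ∂f_i/∂x_j) dx_i ∧ dx_j.
  coefficient of dx ∧ dy: ∂f_2/∂x - ∂f_1/∂y = ∂(x*(-2*x + y))/∂x - ∂(-x + 2*y^2)/∂y = -4*x - 3*y
Assembling: d(omega) = (-4*x - 3*y) dx ∧ dy.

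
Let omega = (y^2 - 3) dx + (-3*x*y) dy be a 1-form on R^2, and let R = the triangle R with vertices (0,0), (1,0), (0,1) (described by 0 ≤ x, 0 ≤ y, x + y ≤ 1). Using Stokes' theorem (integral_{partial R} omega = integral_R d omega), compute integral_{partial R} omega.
integral_(partial R) omega = -5/6

Stokes: integral_partial_R omega = integral_R d omega with d omega = (∂Q/∂x - ∂P/∂y) dx ∧ dy.
  ∂Q/∂x = -3*y
  ∂P/∂y = 2*y
  integrand = ∂Q/∂x - ∂P/∂y = -5*y.
Integrating over R: integral_0^1 integral_0^{1-x} (-5*y) dy dx = -5/6.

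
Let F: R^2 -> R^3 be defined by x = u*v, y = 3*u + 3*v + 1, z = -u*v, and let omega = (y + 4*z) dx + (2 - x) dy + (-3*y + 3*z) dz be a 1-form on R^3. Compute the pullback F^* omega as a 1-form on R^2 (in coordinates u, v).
F^* omega = (-u*v^2 + 9*u*v + 12*v^2 + 4*v + 6) du + (-u^2*v + 12*u^2 + 9*u*v + 4*u + 6) dv

Using F^*(f dg) = (f ∘ F) d(g ∘ F), substitute each coordinate x_i by F_i(u, v) in f_i, and replace dx_i by d F_i = (∂F_i/∂u) du + (∂F_i/∂v) dv.
  For the x component: f_1(F) = -4*u*v + 3*u + 3*v + 1; d F_1 = (v) du + (u) dv
  For the y component: f_2(F) = -u*v + 2; d F_2 = (3) du + (3) dv
  For the z component: f_3(F) = -3*u*v - 9*u - 9*v - 3; d F_3 = (-v) du + (-u) dv
Combining and collecting du, dv coefficients:
  coeff of du: -u*v^2 + 9*u*v + 12*v^2 + 4*v + 6
  coeff of dv: -u^2*v + 12*u^2 + 9*u*v + 4*u + 6
F^* omega = (-u*v^2 + 9*u*v + 12*v^2 + 4*v + 6) du + (-u^2*v + 12*u^2 + 9*u*v + 4*u + 6) dv.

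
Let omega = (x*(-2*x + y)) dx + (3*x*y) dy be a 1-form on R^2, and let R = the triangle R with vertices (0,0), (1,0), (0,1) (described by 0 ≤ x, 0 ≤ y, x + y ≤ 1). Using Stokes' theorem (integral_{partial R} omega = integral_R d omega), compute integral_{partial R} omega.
integral_(partial R) omega = 1/3

Stokes: integral_partial_R omega = integral_R d omega with d omega = (∂Q/∂x - ∂P/∂y) dx ∧ dy.
  ∂Q/∂x = 3*y
  ∂P/∂y = x
  integrand = ∂Q/∂x - ∂P/∂y = -x + 3*y.
Integrating over R: integral_0^1 integral_0^{1-x} (-x + 3*y) dy dx = 1/3.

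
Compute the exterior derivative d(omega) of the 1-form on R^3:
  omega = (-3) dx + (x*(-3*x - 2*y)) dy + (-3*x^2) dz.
d(omega) = (-6*x - 2*y) dx ∧ dy + (-6*x) dx ∧ dz

For a 1-form omega = sum_i f_i dx_i, the exterior derivative is
  d(omega) = sum_{i < j} (∂f_j/∂x_i - ∂f_i/∂x_j) dx_i ∧ dx_j.
  coefficient of dx ∧ dy: ∂f_2/∂x - ∂f_1/∂y = ∂(x*(-3*x - 2*y))/∂x - ∂(-3)/∂y = -6*x - 2*y
  coefficient of dx ∧ dz: ∂f_3/∂x - ∂f_1/∂z = ∂(-3*x^2)/∂x - ∂(-3)/∂z = -6*x
Assembling: d(omega) = (-6*x - 2*y) dx ∧ dy + (-6*x) dx ∧ dz.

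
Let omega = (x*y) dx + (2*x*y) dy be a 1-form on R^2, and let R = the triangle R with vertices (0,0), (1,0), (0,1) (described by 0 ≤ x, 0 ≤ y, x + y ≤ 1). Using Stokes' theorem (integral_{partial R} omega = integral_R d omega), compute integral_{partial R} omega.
integral_(partial R) omega = 1/6

Stokes: integral_partial_R omega = integral_R d omega with d omega = (∂Q/∂x - ∂P/∂y) dx ∧ dy.
  ∂Q/∂x = 2*y
  ∂P/∂y = x
  integrand = ∂Q/∂x - ∂P/∂y = -x + 2*y.
Integrating over R: integral_0^1 integral_0^{1-x} (-x + 2*y) dy dx = 1/6.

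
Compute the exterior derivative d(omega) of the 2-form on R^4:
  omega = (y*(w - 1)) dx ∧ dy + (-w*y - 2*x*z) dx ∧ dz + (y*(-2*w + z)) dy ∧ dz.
d(omega) = (y) dx ∧ dy ∧ dw + (w) dx ∧ dy ∧ dz + (-y) dx ∧ dz ∧ dw + (-2*y) dy ∧ dz ∧ dw

For a 2-form omega = sum_{i<j} g_{ij} dx_i ∧ dx_j, the exterior derivative is
  d(omega) = sum_{i<j} d(g_{ij}) ∧ dx_i ∧ dx_j = sum_{i<j, k} (∂g_{ij}/∂x_k) dx_k ∧ dx_i ∧ dx_j.
Expand each term, using dx_k ∧ dx_i ∧ dx_j = sgn(permutation) dx_{(a)} ∧ dx_{(b)} ∧ dx_{(c)} with (a < b < c) sorted:
  d(y*(w - 1)) includes (∂/∂w)(y*(w - 1)) dw = (y) dw, which multiplied by dx ∧ dy gives (y) dx ∧ dy ∧ dw
  d(-w*y - 2*x*z) includes (∂/∂y)(-w*y - 2*x*z) dy = (-w) dy, which multiplied by dx ∧ dz gives (w) dx ∧ dy ∧ dz
  d(-w*y - 2*x*z) includes (∂/∂w)(-w*y - 2*x*z) dw = (-y) dw, which multiplied by dx ∧ dz gives (-y) dx ∧ dz ∧ dw
  d(y*(-2*w + z)) includes (∂/∂w)(y*(-2*w + z)) dw = (-2*y) dw, which multiplied by dy ∧ dz gives (-2*y) dy ∧ dz ∧ dw
Collecting like 3-forms: d(omega) = (y) dx ∧ dy ∧ dw + (w) dx ∧ dy ∧ dz + (-y) dx ∧ dz ∧ dw + (-2*y) dy ∧ dz ∧ dw.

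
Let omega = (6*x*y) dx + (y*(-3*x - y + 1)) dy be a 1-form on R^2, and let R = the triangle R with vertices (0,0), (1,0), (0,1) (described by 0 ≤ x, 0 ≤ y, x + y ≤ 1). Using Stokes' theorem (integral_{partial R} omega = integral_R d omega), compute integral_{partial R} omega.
integral_(partial R) omega = -3/2

Stokes: integral_partial_R omega = integral_R d omega with d omega = (∂Q/∂x - ∂P/∂y) dx ∧ dy.
  ∂Q/∂x = -3*y
  ∂P/∂y = 6*x
  integrand = ∂Q/∂x - ∂P/∂y = -6*x - 3*y.
Integrating over R: integral_0^1 integral_0^{1-x} (-6*x - 3*y) dy dx = -3/2.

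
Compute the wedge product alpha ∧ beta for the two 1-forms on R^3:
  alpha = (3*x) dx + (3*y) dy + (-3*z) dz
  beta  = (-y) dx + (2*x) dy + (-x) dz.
alpha ∧ beta = (6*x^2 + 3*y^2) dx ∧ dy + (-3*x^2 - 3*y*z) dx ∧ dz + (3*x*(-y + 2*z)) dy ∧ dz

Distribute the wedge, using dx_i ∧ dx_j = -dx_j ∧ dx_i and dx_i ∧ dx_i = 0. For each pair (i, j) with i < j, the coefficient of dx_i ∧ dx_j in alpha ∧ beta is (alpha_i * beta_j - alpha_j * beta_i). Collecting: alpha ∧ beta = (6*x^2 + 3*y^2) dx ∧ dy + (-3*x^2 - 3*y*z) dx ∧ dz + (3*x*(-y + 2*z)) dy ∧ dz.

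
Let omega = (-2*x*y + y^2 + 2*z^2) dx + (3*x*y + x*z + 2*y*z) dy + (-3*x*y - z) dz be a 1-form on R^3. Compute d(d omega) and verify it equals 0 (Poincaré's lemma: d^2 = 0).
d(d omega) = 0

Step 1: d omega = sum_{i<j} (∂f_j/∂x_i - ∂f_i/∂x_j) dx_i ∧ dx_j:
  coeff of dx ∧ dy: 2*x + y + z
  coeff of dx ∧ dz: -3*y - 4*z
  coeff of dy ∧ dz: -4*x - 2*y
Step 2: Apply d again to each 2-form coefficient. The only possible 3-form in R^3 is dx ∧ dy ∧ dz, with coefficient
  ∂(coeff of dy∧dz)/∂x - ∂(coeff of dx∧dz)/∂y + ∂(coeff of dx∧dy)/∂z
  = ∂/∂x (-4*x - 2*y) - ∂/∂y (-3*y - 4*z) + ∂/∂z (2*x + y + z).
Each of these terms simplifies to sums of mixed partials that cancel in pairs. The result is 0 (by equality of mixed partials for smooth functions — Schwarz / Clairaut).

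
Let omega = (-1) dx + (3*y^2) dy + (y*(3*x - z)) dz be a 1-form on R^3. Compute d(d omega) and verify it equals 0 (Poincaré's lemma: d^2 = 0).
d(d omega) = 0

Step 1: d omega = sum_{i<j} (∂f_j/∂x_i - ∂f_i/∂x_j) dx_i ∧ dx_j:
  coeff of dx ∧ dy: 0
  coeff of dx ∧ dz: 3*y
  coeff of dy ∧ dz: 3*x - z
Step 2: Apply d again to each 2-form coefficient. The only possible 3-form in R^3 is dx ∧ dy ∧ dz, with coefficient
  ∂(coeff of dy∧dz)/∂x - ∂(coeff of dx∧dz)/∂y + ∂(coeff of dx∧dy)/∂z
  = ∂/∂x (3*x - z) - ∂/∂y (3*y) + ∂/∂z (0).
Each of these terms simplifies to sums of mixed partials that cancel in pairs. The result is 0 (by equality of mixed partials for smooth functions — Schwarz / Clairaut).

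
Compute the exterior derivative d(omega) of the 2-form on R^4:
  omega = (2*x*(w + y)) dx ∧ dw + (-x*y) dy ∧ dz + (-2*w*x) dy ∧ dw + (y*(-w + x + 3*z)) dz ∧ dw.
d(omega) = (-2*w - 2*x) dx ∧ dy ∧ dw + (-y) dx ∧ dy ∧ dz + (y) dx ∧ dz ∧ dw + (-w + x + 3*z) dy ∧ dz ∧ dw

For a 2-form omega = sum_{i<j} g_{ij} dx_i ∧ dx_j, the exterior derivative is
  d(omega) = sum_{i<j} d(g_{ij}) ∧ dx_i ∧ dx_j = sum_{i<j, k} (∂g_{ij}/∂x_k) dx_k ∧ dx_i ∧ dx_j.
Expand each term, using dx_k ∧ dx_i ∧ dx_j = sgn(permutation) dx_{(a)} ∧ dx_{(b)} ∧ dx_{(c)} with (a < b < c) sorted:
  d(2*x*(w + y)) includes (∂/∂y)(2*x*(w + y)) dy = (2*x) dy, which multiplied by dx ∧ dw gives (-2*x) dx ∧ dy ∧ dw
  d(-x*y) includes (∂/∂x)(-x*y) dx = (-y) dx, which multiplied by dy ∧ dz gives (-y) dx ∧ dy ∧ dz
  d(-2*w*x) includes (∂/∂x)(-2*w*x) dx = (-2*w) dx, which multiplied by dy ∧ dw gives (-2*w) dx ∧ dy ∧ dw
  d(y*(-w + x + 3*z)) includes (∂/∂x)(y*(-w + x + 3*z)) dx = (y) dx, which multiplied by dz ∧ dw gives (y) dx ∧ dz ∧ dw
  d(y*(-w + x + 3*z)) includes (∂/∂y)(y*(-w + x + 3*z)) dy = (-w + x + 3*z) dy, which multiplied by dz ∧ dw gives (-w + x + 3*z) dy ∧ dz ∧ dw
Collecting like 3-forms: d(omega) = (-2*w - 2*x) dx ∧ dy ∧ dw + (-y) dx ∧ dy ∧ dz + (y) dx ∧ dz ∧ dw + (-w + x + 3*z) dy ∧ dz ∧ dw.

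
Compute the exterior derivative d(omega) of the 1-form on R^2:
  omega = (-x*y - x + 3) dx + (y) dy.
d(omega) = (x) dx ∧ dy

For a 1-form omega = sum_i f_i dx_i, the exterior derivative is
  d(omega) = sum_{i < j} (∂f_j/∂x_i - ∂f_i/∂x_j) dx_i ∧ dx_j.
  coefficient of dx ∧ dy: ∂f_2/∂x - ∂f_1/∂y = ∂(y)/∂x - ∂(-x*y - x + 3)/∂y = x
Assembling: d(omega) = (x) dx ∧ dy.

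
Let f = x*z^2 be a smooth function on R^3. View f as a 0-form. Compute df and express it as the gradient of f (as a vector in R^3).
df = (z^2) dx + (0) dy + (2*x*z) dz; grad f = (z^2, 0, 2*x*z)

For a 0-form f, d f = (∂f/∂x) dx + (∂f/∂y) dy + (∂f/∂z) dz. The components of the vector representation are exactly the entries of grad f in Cartesian coordinates:
  ∂f/∂x = z^2
  ∂f/∂y = 0
  ∂f/∂z = 2*x*z.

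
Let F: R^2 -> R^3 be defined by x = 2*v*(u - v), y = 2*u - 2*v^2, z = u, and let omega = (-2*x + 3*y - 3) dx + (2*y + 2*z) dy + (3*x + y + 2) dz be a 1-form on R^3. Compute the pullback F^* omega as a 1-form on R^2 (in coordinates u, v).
F^* omega = (-8*u*v^2 + 18*u*v + 14*u - 4*v^3 - 16*v^2 - 6*v + 2) du + (-8*u^2*v + 12*u^2 + 12*u*v^2 - 48*u*v - 6*u + 24*v^3 + 12*v) dv

Using F^*(f dg) = (f ∘ F) d(g ∘ F), substitute each coordinate x_i by F_i(u, v) in f_i, and replace dx_i by d F_i = (∂F_i/∂u) du + (∂F_i/∂v) dv.
  For the x component: f_1(F) = -4*u*v + 6*u - 2*v^2 - 3; d F_1 = (2*v) du + (2*u - 4*v) dv
  For the y component: f_2(F) = 6*u - 4*v^2; d F_2 = (2) du + (-4*v) dv
  For the z component: f_3(F) = 6*u*v + 2*u - 8*v^2 + 2; d F_3 = (1) du + (0) dv
Combining and collecting du, dv coefficients:
  coeff of du: -8*u*v^2 + 18*u*v + 14*u - 4*v^3 - 16*v^2 - 6*v + 2
  coeff of dv: -8*u^2*v + 12*u^2 + 12*u*v^2 - 48*u*v - 6*u + 24*v^3 + 12*v
F^* omega = (-8*u*v^2 + 18*u*v + 14*u - 4*v^3 - 16*v^2 - 6*v + 2) du + (-8*u^2*v + 12*u^2 + 12*u*v^2 - 48*u*v - 6*u + 24*v^3 + 12*v) dv.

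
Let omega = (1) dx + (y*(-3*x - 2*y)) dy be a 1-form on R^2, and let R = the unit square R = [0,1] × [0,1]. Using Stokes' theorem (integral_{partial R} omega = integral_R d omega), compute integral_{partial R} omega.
integral_(partial R) omega = -3/2

Stokes: integral_partial_R omega = integral_R d omega with d omega = (∂Q/∂x - ∂P/∂y) dx ∧ dy.
  ∂Q/∂x = -3*y
  ∂P/∂y = 0
  integrand = ∂Q/∂x - ∂P/∂y = -3*y.
Integrating over R: integral_0^1 integral_0^1 (-3*y) dx dy = -3/2.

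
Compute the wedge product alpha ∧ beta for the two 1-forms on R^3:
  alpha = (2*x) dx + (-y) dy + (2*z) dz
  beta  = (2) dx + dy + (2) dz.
alpha ∧ beta = (2*x + 2*y) dx ∧ dy + (4*x - 4*z) dx ∧ dz + (-2*y - 2*z) dy ∧ dz

Distribute the wedge, using dx_i ∧ dx_j = -dx_j ∧ dx_i and dx_i ∧ dx_i = 0. For each pair (i, j) with i < j, the coefficient of dx_i ∧ dx_j in alpha ∧ beta is (alpha_i * beta_j - alpha_j * beta_i). Collecting: alpha ∧ beta = (2*x + 2*y) dx ∧ dy + (4*x - 4*z) dx ∧ dz + (-2*y - 2*z) dy ∧ dz.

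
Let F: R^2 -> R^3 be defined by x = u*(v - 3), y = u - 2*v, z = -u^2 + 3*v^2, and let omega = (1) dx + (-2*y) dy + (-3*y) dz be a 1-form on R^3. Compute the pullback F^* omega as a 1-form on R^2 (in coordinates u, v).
F^* omega = (6*u^2 - 12*u*v - 2*u + 5*v - 3) du + (-18*u*v + 5*u + 36*v^2 - 8*v) dv

Using F^*(f dg) = (f ∘ F) d(g ∘ F), substitute each coordinate x_i by F_i(u, v) in f_i, and replace dx_i by d F_i = (∂F_i/∂u) du + (∂F_i/∂v) dv.
  For the x component: f_1(F) = 1; d F_1 = (v - 3) du + (u) dv
  For the y component: f_2(F) = -2*u + 4*v; d F_2 = (1) du + (-2) dv
  For the z component: f_3(F) = -3*u + 6*v; d F_3 = (-2*u) du + (6*v) dv
Combining and collecting du, dv coefficients:
  coeff of du: 6*u^2 - 12*u*v - 2*u + 5*v - 3
  coeff of dv: -18*u*v + 5*u + 36*v^2 - 8*v
F^* omega = (6*u^2 - 12*u*v - 2*u + 5*v - 3) du + (-18*u*v + 5*u + 36*v^2 - 8*v) dv.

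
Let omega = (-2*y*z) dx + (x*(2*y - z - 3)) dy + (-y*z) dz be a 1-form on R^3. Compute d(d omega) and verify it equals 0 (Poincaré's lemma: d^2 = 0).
d(d omega) = 0

Step 1: d omega = sum_{i<j} (∂f_j/∂x_i - ∂f_i/∂x_j) dx_i ∧ dx_j:
  coeff of dx ∧ dy: 2*y + z - 3
  coeff of dx ∧ dz: 2*y
  coeff of dy ∧ dz: x - z
Step 2: Apply d again to each 2-form coefficient. The only possible 3-form in R^3 is dx ∧ dy ∧ dz, with coefficient
  ∂(coeff of dy∧dz)/∂x - ∂(coeff of dx∧dz)/∂y + ∂(coeff of dx∧dy)/∂z
  = ∂/∂x (x - z) - ∂/∂y (2*y) + ∂/∂z (2*y + z - 3).
Each of these terms simplifies to sums of mixed partials that cancel in pairs. The result is 0 (by equality of mixed partials for smooth functions — Schwarz / Clairaut).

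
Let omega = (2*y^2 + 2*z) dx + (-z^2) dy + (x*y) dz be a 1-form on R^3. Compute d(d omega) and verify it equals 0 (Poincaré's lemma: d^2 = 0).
d(d omega) = 0

Step 1: d omega = sum_{i<j} (∂f_j/∂x_i - ∂f_i/∂x_j) dx_i ∧ dx_j:
  coeff of dx ∧ dy: -4*y
  coeff of dx ∧ dz: y - 2
  coeff of dy ∧ dz: x + 2*z
Step 2: Apply d again to each 2-form coefficient. The only possible 3-form in R^3 is dx ∧ dy ∧ dz, with coefficient
  ∂(coeff of dy∧dz)/∂x - ∂(coeff of dx∧dz)/∂y + ∂(coeff of dx∧dy)/∂z
  = ∂/∂x (x + 2*z) - ∂/∂y (y - 2) + ∂/∂z (-4*y).
Each of these terms simplifies to sums of mixed partials that cancel in pairs. The result is 0 (by equality of mixed partials for smooth functions — Schwarz / Clairaut).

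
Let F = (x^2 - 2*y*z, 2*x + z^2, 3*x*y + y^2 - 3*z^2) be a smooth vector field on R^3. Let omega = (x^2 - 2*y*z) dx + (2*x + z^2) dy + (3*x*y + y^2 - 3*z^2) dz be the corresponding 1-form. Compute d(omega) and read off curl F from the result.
d(omega) = (3*x + 2*y - 2*z) dy ∧ dz + (-5*y) dz ∧ dx + (2*z + 2) dx ∧ dy; curl F = (3*x + 2*y - 2*z, -5*y, 2*z + 2)

d omega = sum_{i<j} (∂f_j/∂x_i - ∂f_i/∂x_j) dx_i ∧ dx_j. Under the identification (dy ∧ dz, dz ∧ dx, dx ∧ dy) ↔ (e_x, e_y, e_z), the coefficients are exactly the components of curl F. Compute:
  ∂R/∂y - ∂Q/∂z = (3*x + 2*y) - (2*z) = 3*x + 2*y - 2*z
  ∂P/∂z - ∂R/∂x = (-2*y) - (3*y) = -5*y
  ∂Q/∂x - ∂P/∂y = (2) - (-2*z) = 2*z + 2.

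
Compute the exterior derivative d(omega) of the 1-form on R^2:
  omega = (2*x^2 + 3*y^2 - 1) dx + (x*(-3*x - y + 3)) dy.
d(omega) = (-6*x - 7*y + 3) dx ∧ dy

For a 1-form omega = sum_i f_i dx_i, the exterior derivative is
  d(omega) = sum_{i < j} (∂f_j/∂x_i - ∂f_i/∂x_j) dx_i ∧ dx_j.
  coefficient of dx ∧ dy: ∂f_2/∂x - ∂f_1/∂y = ∂(x*(-3*x - y + 3))/∂x - ∂(2*x^2 + 3*y^2 - 1)/∂y = -6*x - 7*y + 3
Assembling: d(omega) = (-6*x - 7*y + 3) dx ∧ dy.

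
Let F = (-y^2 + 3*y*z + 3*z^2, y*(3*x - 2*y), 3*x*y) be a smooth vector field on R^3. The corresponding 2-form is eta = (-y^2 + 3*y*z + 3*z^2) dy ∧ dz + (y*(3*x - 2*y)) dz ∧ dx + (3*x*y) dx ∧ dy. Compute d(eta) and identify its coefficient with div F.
d(eta) = (3*x - 4*y) dx ∧ dy ∧ dz; div F = 3*x - 4*y

For a 2-form in R^3 of the form above, applying d gives a 3-form with coefficient ∂P/∂x + ∂Q/∂y + ∂R/∂z:
  ∂P/∂x = 0
  ∂Q/∂y = 3*x - 4*y
  ∂R/∂z = 0
Sum = 3*x - 4*y, which is exactly div F.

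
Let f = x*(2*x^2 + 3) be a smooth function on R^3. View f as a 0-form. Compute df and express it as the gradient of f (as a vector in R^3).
df = (6*x^2 + 3) dx + (0) dy + (0) dz; grad f = (6*x^2 + 3, 0, 0)

For a 0-form f, d f = (∂f/∂x) dx + (∂f/∂y) dy + (∂f/∂z) dz. The components of the vector representation are exactly the entries of grad f in Cartesian coordinates:
  ∂f/∂x = 6*x^2 + 3
  ∂f/∂y = 0
  ∂f/∂z = 0.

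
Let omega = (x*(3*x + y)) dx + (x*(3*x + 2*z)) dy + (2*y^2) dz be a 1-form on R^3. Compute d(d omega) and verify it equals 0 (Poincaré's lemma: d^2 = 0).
d(d omega) = 0

Step 1: d omega = sum_{i<j} (∂f_j/∂x_i - ∂f_i/∂x_j) dx_i ∧ dx_j:
  coeff of dx ∧ dy: 5*x + 2*z
  coeff of dx ∧ dz: 0
  coeff of dy ∧ dz: -2*x + 4*y
Step 2: Apply d again to each 2-form coefficient. The only possible 3-form in R^3 is dx ∧ dy ∧ dz, with coefficient
  ∂(coeff of dy∧dz)/∂x - ∂(coeff of dx∧dz)/∂y + ∂(coeff of dx∧dy)/∂z
  = ∂/∂x (-2*x + 4*y) - ∂/∂y (0) + ∂/∂z (5*x + 2*z).
Each of these terms simplifies to sums of mixed partials that cancel in pairs. The result is 0 (by equality of mixed partials for smooth functions — Schwarz / Clairaut).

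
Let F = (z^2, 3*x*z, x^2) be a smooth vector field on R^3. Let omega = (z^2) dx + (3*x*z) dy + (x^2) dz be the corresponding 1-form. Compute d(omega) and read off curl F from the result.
d(omega) = (-3*x) dy ∧ dz + (-2*x + 2*z) dz ∧ dx + (3*z) dx ∧ dy; curl F = (-3*x, -2*x + 2*z, 3*z)

d omega = sum_{i<j} (∂f_j/∂x_i - ∂f_i/∂x_j) dx_i ∧ dx_j. Under the identification (dy ∧ dz, dz ∧ dx, dx ∧ dy) ↔ (e_x, e_y, e_z), the coefficients are exactly the components of curl F. Compute:
  ∂R/∂y - ∂Q/∂z = (0) - (3*x) = -3*x
  ∂P/∂z - ∂R/∂x = (2*z) - (2*x) = -2*x + 2*z
  ∂Q/∂x - ∂P/∂y = (3*z) - (0) = 3*z.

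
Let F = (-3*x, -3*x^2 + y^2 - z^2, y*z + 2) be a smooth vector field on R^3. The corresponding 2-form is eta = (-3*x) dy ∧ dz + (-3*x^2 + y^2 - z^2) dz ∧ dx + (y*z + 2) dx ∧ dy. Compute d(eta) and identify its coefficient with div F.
d(eta) = (3*y - 3) dx ∧ dy ∧ dz; div F = 3*y - 3

For a 2-form in R^3 of the form above, applying d gives a 3-form with coefficient ∂P/∂x + ∂Q/∂y + ∂R/∂z:
  ∂P/∂x = -3
  ∂Q/∂y = 2*y
  ∂R/∂z = y
Sum = 3*y - 3, which is exactly div F.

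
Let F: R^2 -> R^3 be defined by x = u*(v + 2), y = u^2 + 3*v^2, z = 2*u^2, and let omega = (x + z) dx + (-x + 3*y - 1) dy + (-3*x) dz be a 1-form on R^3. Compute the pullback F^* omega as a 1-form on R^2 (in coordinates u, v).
F^* omega = (u*(6*u^2 - 12*u*v - 24*u + 19*v^2 + 4*v + 2)) du + (2*u^3 + 19*u^2*v + 2*u^2 - 6*u*v^2 - 12*u*v + 54*v^3 - 6*v) dv

Using F^*(f dg) = (f ∘ F) d(g ∘ F), substitute each coordinate x_i by F_i(u, v) in f_i, and replace dx_i by d F_i = (∂F_i/∂u) du + (∂F_i/∂v) dv.
  For the x component: f_1(F) = u*(2*u + v + 2); d F_1 = (v + 2) du + (u) dv
  For the y component: f_2(F) = 3*u^2 - u*v - 2*u + 9*v^2 - 1; d F_2 = (2*u) du + (6*v) dv
  For the z component: f_3(F) = 3*u*(-v - 2); d F_3 = (4*u) du + (0) dv
Combining and collecting du, dv coefficients:
  coeff of du: u*(6*u^2 - 12*u*v - 24*u + 19*v^2 + 4*v + 2)
  coeff of dv: 2*u^3 + 19*u^2*v + 2*u^2 - 6*u*v^2 - 12*u*v + 54*v^3 - 6*v
F^* omega = (u*(6*u^2 - 12*u*v - 24*u + 19*v^2 + 4*v + 2)) du + (2*u^3 + 19*u^2*v + 2*u^2 - 6*u*v^2 - 12*u*v + 54*v^3 - 6*v) dv.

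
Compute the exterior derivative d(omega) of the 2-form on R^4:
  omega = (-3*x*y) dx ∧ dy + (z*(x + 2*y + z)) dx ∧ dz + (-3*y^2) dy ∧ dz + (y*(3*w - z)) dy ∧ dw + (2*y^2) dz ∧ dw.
d(omega) = (-2*z) dx ∧ dy ∧ dz + (5*y) dy ∧ dz ∧ dw

For a 2-form omega = sum_{i<j} g_{ij} dx_i ∧ dx_j, the exterior derivative is
  d(omega) = sum_{i<j} d(g_{ij}) ∧ dx_i ∧ dx_j = sum_{i<j, k} (∂g_{ij}/∂x_k) dx_k ∧ dx_i ∧ dx_j.
Expand each term, using dx_k ∧ dx_i ∧ dx_j = sgn(permutation) dx_{(a)} ∧ dx_{(b)} ∧ dx_{(c)} with (a < b < c) sorted:
  d(z*(x + 2*y + z)) includes (∂/∂y)(z*(x + 2*y + z)) dy = (2*z) dy, which multiplied by dx ∧ dz gives (-2*z) dx ∧ dy ∧ dz
  d(y*(3*w - z)) includes (∂/∂z)(y*(3*w - z)) dz = (-y) dz, which multiplied by dy ∧ dw gives (y) dy ∧ dz ∧ dw
  d(2*y^2) includes (∂/∂y)(2*y^2) dy = (4*y) dy, which multiplied by dz ∧ dw gives (4*y) dy ∧ dz ∧ dw
Collecting like 3-forms: d(omega) = (-2*z) dx ∧ dy ∧ dz + (5*y) dy ∧ dz ∧ dw.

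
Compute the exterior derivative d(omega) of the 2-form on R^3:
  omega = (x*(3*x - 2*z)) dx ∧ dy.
d(omega) = (-2*x) dx ∧ dy ∧ dz

For a 2-form omega = sum_{i<j} g_{ij} dx_i ∧ dx_j, the exterior derivative is
  d(omega) = sum_{i<j} d(g_{ij}) ∧ dx_i ∧ dx_j = sum_{i<j, k} (∂g_{ij}/∂x_k) dx_k ∧ dx_i ∧ dx_j.
Expand each term, using dx_k ∧ dx_i ∧ dx_j = sgn(permutation) dx_{(a)} ∧ dx_{(b)} ∧ dx_{(c)} with (a < b < c) sorted:
  d(x*(3*x - 2*z)) includes (∂/∂z)(x*(3*x - 2*z)) dz = (-2*x) dz, which multiplied by dx ∧ dy gives (-2*x) dx ∧ dy ∧ dz
Collecting like 3-forms: d(omega) = (-2*x) dx ∧ dy ∧ dz.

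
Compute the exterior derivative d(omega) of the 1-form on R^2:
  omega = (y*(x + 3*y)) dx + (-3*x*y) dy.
d(omega) = (-x - 9*y) dx ∧ dy

For a 1-form omega = sum_i f_i dx_i, the exterior derivative is
  d(omega) = sum_{i < j} (∂f_j/∂x_i - ∂f_i/∂x_j) dx_i ∧ dx_j.
  coefficient of dx ∧ dy: ∂f_2/∂x - ∂f_1/∂y = ∂(-3*x*y)/∂x - ∂(y*(x + 3*y))/∂y = -x - 9*y
Assembling: d(omega) = (-x - 9*y) dx ∧ dy.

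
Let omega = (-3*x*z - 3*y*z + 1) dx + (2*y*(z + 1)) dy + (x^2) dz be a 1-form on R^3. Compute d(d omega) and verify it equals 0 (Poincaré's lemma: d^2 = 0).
d(d omega) = 0

Step 1: d omega = sum_{i<j} (∂f_j/∂x_i - ∂f_i/∂x_j) dx_i ∧ dx_j:
  coeff of dx ∧ dy: 3*z
  coeff of dx ∧ dz: 5*x + 3*y
  coeff of dy ∧ dz: -2*y
Step 2: Apply d again to each 2-form coefficient. The only possible 3-form in R^3 is dx ∧ dy ∧ dz, with coefficient
  ∂(coeff of dy∧dz)/∂x - ∂(coeff of dx∧dz)/∂y + ∂(coeff of dx∧dy)/∂z
  = ∂/∂x (-2*y) - ∂/∂y (5*x + 3*y) + ∂/∂z (3*z).
Each of these terms simplifies to sums of mixed partials that cancel in pairs. The result is 0 (by equality of mixed partials for smooth functions — Schwarz / Clairaut).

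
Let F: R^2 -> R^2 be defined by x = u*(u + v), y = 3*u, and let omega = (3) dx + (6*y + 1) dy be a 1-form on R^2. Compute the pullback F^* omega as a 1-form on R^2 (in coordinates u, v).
F^* omega = (60*u + 3*v + 3) du + (3*u) dv

Using F^*(f dg) = (f ∘ F) d(g ∘ F), substitute each coordinate x_i by F_i(u, v) in f_i, and replace dx_i by d F_i = (∂F_i/∂u) du + (∂F_i/∂v) dv.
  For the x component: f_1(F) = 3; d F_1 = (2*u + v) du + (u) dv
  For the y component: f_2(F) = 18*u + 1; d F_2 = (3) du + (0) dv
Combining and collecting du, dv coefficients:
  coeff of du: 60*u + 3*v + 3
  coeff of dv: 3*u
F^* omega = (60*u + 3*v + 3) du + (3*u) dv.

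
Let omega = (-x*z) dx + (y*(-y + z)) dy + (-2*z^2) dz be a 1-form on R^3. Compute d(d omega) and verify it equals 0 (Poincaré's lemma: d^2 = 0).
d(d omega) = 0

Step 1: d omega = sum_{i<j} (∂f_j/∂x_i - ∂f_i/∂x_j) dx_i ∧ dx_j:
  coeff of dx ∧ dy: 0
  coeff of dx ∧ dz: x
  coeff of dy ∧ dz: -y
Step 2: Apply d again to each 2-form coefficient. The only possible 3-form in R^3 is dx ∧ dy ∧ dz, with coefficient
  ∂(coeff of dy∧dz)/∂x - ∂(coeff of dx∧dz)/∂y + ∂(coeff of dx∧dy)/∂z
  = ∂/∂x (-y) - ∂/∂y (x) + ∂/∂z (0).
Each of these terms simplifies to sums of mixed partials that cancel in pairs. The result is 0 (by equality of mixed partials for smooth functions — Schwarz / Clairaut).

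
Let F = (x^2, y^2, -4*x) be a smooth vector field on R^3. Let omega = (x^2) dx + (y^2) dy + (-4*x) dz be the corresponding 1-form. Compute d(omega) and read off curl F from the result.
d(omega) = (0) dy ∧ dz + (4) dz ∧ dx + (0) dx ∧ dy; curl F = (0, 4, 0)

d omega = sum_{i<j} (∂f_j/∂x_i - ∂f_i/∂x_j) dx_i ∧ dx_j. Under the identification (dy ∧ dz, dz ∧ dx, dx ∧ dy) ↔ (e_x, e_y, e_z), the coefficients are exactly the components of curl F. Compute:
  ∂R/∂y - ∂Q/∂z = (0) - (0) = 0
  ∂P/∂z - ∂R/∂x = (0) - (-4) = 4
  ∂Q/∂x - ∂P/∂y = (0) - (0) = 0.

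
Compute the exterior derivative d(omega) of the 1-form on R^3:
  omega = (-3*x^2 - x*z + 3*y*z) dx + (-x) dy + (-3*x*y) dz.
d(omega) = (-3*z - 1) dx ∧ dy + (x - 6*y) dx ∧ dz + (-3*x) dy ∧ dz

For a 1-form omega = sum_i f_i dx_i, the exterior derivative is
  d(omega) = sum_{i < j} (∂f_j/∂x_i - ∂f_i/∂x_j) dx_i ∧ dx_j.
  coefficient of dx ∧ dy: ∂f_2/∂x - ∂f_1/∂y = ∂(-x)/∂x - ∂(-3*x^2 - x*z + 3*y*z)/∂y = -3*z - 1
  coefficient of dx ∧ dz: ∂f_3/∂x - ∂f_1/∂z = ∂(-3*x*y)/∂x - ∂(-3*x^2 - x*z + 3*y*z)/∂z = x - 6*y
  coefficient of dy ∧ dz: ∂f_3/∂y - ∂f_2/∂z = ∂(-3*x*y)/∂y - ∂(-x)/∂z = -3*x
Assembling: d(omega) = (-3*z - 1) dx ∧ dy + (x - 6*y) dx ∧ dz + (-3*x) dy ∧ dz.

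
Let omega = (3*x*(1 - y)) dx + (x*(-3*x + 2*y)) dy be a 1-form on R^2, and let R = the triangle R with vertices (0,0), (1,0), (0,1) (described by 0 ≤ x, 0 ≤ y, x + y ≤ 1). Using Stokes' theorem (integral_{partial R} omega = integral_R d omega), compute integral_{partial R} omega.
integral_(partial R) omega = -1/6

Stokes: integral_partial_R omega = integral_R d omega with d omega = (∂Q/∂x - ∂P/∂y) dx ∧ dy.
  ∂Q/∂x = -6*x + 2*y
  ∂P/∂y = -3*x
  integrand = ∂Q/∂x - ∂P/∂y = -3*x + 2*y.
Integrating over R: integral_0^1 integral_0^{1-x} (-3*x + 2*y) dy dx = -1/6.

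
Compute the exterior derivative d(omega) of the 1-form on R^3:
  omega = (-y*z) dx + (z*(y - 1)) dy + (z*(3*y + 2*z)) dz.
d(omega) = (z) dx ∧ dy + (y) dx ∧ dz + (-y + 3*z + 1) dy ∧ dz

For a 1-form omega = sum_i f_i dx_i, the exterior derivative is
  d(omega) = sum_{i < j} (∂f_j/∂x_i - ∂f_i/∂x_j) dx_i ∧ dx_j.
  coefficient of dx ∧ dy: ∂f_2/∂x - ∂f_1/∂y = ∂(z*(y - 1))/∂x - ∂(-y*z)/∂y = z
  coefficient of dx ∧ dz: ∂f_3/∂x - ∂f_1/∂z = ∂(z*(3*y + 2*z))/∂x - ∂(-y*z)/∂z = y
  coefficient of dy ∧ dz: ∂f_3/∂y - ∂f_2/∂z = ∂(z*(3*y + 2*z))/∂y - ∂(z*(y - 1))/∂z = -y + 3*z + 1
Assembling: d(omega) = (z) dx ∧ dy + (y) dx ∧ dz + (-y + 3*z + 1) dy ∧ dz.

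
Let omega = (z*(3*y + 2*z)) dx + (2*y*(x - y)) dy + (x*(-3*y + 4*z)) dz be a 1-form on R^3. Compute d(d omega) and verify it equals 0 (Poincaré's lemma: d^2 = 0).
d(d omega) = 0

Step 1: d omega = sum_{i<j} (∂f_j/∂x_i - ∂f_i/∂x_j) dx_i ∧ dx_j:
  coeff of dx ∧ dy: 2*y - 3*z
  coeff of dx ∧ dz: -6*y
  coeff of dy ∧ dz: -3*x
Step 2: Apply d again to each 2-form coefficient. The only possible 3-form in R^3 is dx ∧ dy ∧ dz, with coefficient
  ∂(coeff of dy∧dz)/∂x - ∂(coeff of dx∧dz)/∂y + ∂(coeff of dx∧dy)/∂z
  = ∂/∂x (-3*x) - ∂/∂y (-6*y) + ∂/∂z (2*y - 3*z).
Each of these terms simplifies to sums of mixed partials that cancel in pairs. The result is 0 (by equality of mixed partials for smooth functions — Schwarz / Clairaut).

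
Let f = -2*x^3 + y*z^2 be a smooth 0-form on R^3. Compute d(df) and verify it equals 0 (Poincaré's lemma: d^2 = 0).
d(df) = 0

Step 1: df = sum_i (∂f/∂x_i) dx_i = (-6*x^2) dx + (z^2) dy + (2*y*z) dz.
Step 2: Apply d again. Using the 1-form formula, the coefficient of dx ∧ dy in d(df) is ∂^2 f/∂x ∂y - ∂^2 f/∂y ∂x = (0) - (0) = 0 (equality of mixed partials for smooth f).
Similarly for dx ∧ dz and dy ∧ dz — all coefficients vanish. So d(df) = 0.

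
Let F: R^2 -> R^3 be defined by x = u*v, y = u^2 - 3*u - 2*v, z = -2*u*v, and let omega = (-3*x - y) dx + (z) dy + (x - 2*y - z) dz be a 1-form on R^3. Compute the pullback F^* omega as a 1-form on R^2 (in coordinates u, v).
F^* omega = (v*(-u^2 - 9*u*v - 3*u - 6*v)) du + (u*(3*u^2 - 9*u*v - 9*u - 2*v)) dv

Using F^*(f dg) = (f ∘ F) d(g ∘ F), substitute each coordinate x_i by F_i(u, v) in f_i, and replace dx_i by d F_i = (∂F_i/∂u) du + (∂F_i/∂v) dv.
  For the x component: f_1(F) = -u^2 - 3*u*v + 3*u + 2*v; d F_1 = (v) du + (u) dv
  For the y component: f_2(F) = -2*u*v; d F_2 = (2*u - 3) du + (-2) dv
  For the z component: f_3(F) = -2*u^2 + 3*u*v + 6*u + 4*v; d F_3 = (-2*v) du + (-2*u) dv
Combining and collecting du, dv coefficients:
  coeff of du: v*(-u^2 - 9*u*v - 3*u - 6*v)
  coeff of dv: u*(3*u^2 - 9*u*v - 9*u - 2*v)
F^* omega = (v*(-u^2 - 9*u*v - 3*u - 6*v)) du + (u*(3*u^2 - 9*u*v - 9*u - 2*v)) dv.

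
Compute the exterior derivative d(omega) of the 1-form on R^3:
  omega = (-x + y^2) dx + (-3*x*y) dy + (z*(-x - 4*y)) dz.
d(omega) = (-5*y) dx ∧ dy + (-z) dx ∧ dz + (-4*z) dy ∧ dz

For a 1-form omega = sum_i f_i dx_i, the exterior derivative is
  d(omega) = sum_{i < j} (∂f_j/∂x_i - ∂f_i/∂x_j) dx_i ∧ dx_j.
  coefficient of dx ∧ dy: ∂f_2/∂x - ∂f_1/∂y = ∂(-3*x*y)/∂x - ∂(-x + y^2)/∂y = -5*y
  coefficient of dx ∧ dz: ∂f_3/∂x - ∂f_1/∂z = ∂(z*(-x - 4*y))/∂x - ∂(-x + y^2)/∂z = -z
  coefficient of dy ∧ dz: ∂f_3/∂y - ∂f_2/∂z = ∂(z*(-x - 4*y))/∂y - ∂(-3*x*y)/∂z = -4*z
Assembling: d(omega) = (-5*y) dx ∧ dy + (-z) dx ∧ dz + (-4*z) dy ∧ dz.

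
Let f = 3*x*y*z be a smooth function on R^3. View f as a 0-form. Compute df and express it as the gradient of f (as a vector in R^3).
df = (3*y*z) dx + (3*x*z) dy + (3*x*y) dz; grad f = (3*y*z, 3*x*z, 3*x*y)

For a 0-form f, d f = (∂f/∂x) dx + (∂f/∂y) dy + (∂f/∂z) dz. The components of the vector representation are exactly the entries of grad f in Cartesian coordinates:
  ∂f/∂x = 3*y*z
  ∂f/∂y = 3*x*z
  ∂f/∂z = 3*x*y.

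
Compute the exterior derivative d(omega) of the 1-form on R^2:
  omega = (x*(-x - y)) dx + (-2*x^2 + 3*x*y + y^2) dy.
d(omega) = (-3*x + 3*y) dx ∧ dy

For a 1-form omega = sum_i f_i dx_i, the exterior derivative is
  d(omega) = sum_{i < j} (∂f_j/∂x_i - ∂f_i/∂x_j) dx_i ∧ dx_j.
  coefficient of dx ∧ dy: ∂f_2/∂x - ∂f_1/∂y = ∂(-2*x^2 + 3*x*y + y^2)/∂x - ∂(x*(-x - y))/∂y = -3*x + 3*y
Assembling: d(omega) = (-3*x + 3*y) dx ∧ dy.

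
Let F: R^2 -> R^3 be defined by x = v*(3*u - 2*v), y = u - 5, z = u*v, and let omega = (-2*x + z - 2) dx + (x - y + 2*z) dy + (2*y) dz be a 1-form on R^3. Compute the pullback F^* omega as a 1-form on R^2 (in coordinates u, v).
F^* omega = (-15*u*v^2 + 7*u*v - u + 12*v^3 - 2*v^2 - 16*v + 5) du + (-15*u^2*v + 2*u^2 + 32*u*v^2 - 16*u - 16*v^3 + 8*v) dv

Using F^*(f dg) = (f ∘ F) d(g ∘ F), substitute each coordinate x_i by F_i(u, v) in f_i, and replace dx_i by d F_i = (∂F_i/∂u) du + (∂F_i/∂v) dv.
  For the x component: f_1(F) = -5*u*v + 4*v^2 - 2; d F_1 = (3*v) du + (3*u - 4*v) dv
  For the y component: f_2(F) = 5*u*v - u - 2*v^2 + 5; d F_2 = (1) du + (0) dv
  For the z component: f_3(F) = 2*u - 10; d F_3 = (v) du + (u) dv
Combining and collecting du, dv coefficients:
  coeff of du: -15*u*v^2 + 7*u*v - u + 12*v^3 - 2*v^2 - 16*v + 5
  coeff of dv: -15*u^2*v + 2*u^2 + 32*u*v^2 - 16*u - 16*v^3 + 8*v
F^* omega = (-15*u*v^2 + 7*u*v - u + 12*v^3 - 2*v^2 - 16*v + 5) du + (-15*u^2*v + 2*u^2 + 32*u*v^2 - 16*u - 16*v^3 + 8*v) dv.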